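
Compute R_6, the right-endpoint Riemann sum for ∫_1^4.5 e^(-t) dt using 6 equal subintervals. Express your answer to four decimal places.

Δt = (4.5 − 1)/6 = 7/12.
Right endpoints: 19/12, 13/6, 2.75, 10/3, 47/12, 4.5.
f(19/12) ≈ 0.2053, f(13/6) ≈ 0.1146, f(2.75) ≈ 0.0639, f(10/3) ≈ 0.0357, f(47/12) ≈ 0.0199, f(4.5) ≈ 0.0111.
Sum = Δt · [f(19/12) + f(13/6) + f(2.75) + ...].
Sum ≈ 0.2628.

0.2628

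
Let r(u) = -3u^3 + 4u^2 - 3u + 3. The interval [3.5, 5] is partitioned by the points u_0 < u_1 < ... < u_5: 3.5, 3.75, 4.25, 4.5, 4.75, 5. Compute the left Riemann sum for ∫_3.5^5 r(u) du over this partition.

Subinterval widths: 0.25, 0.5, 0.25, 0.25, 0.25.
Left endpoints: 3.5, 3.75, 4.25, 4.5, 4.75.
r(3.5) = -87.125, r(3.75) = -110.203125, r(4.25) = -167.796875, r(4.5) = -202.875, r(4.75) = -242.515625.
Sum = Σ Δu_i · r(u_i).
Sum = -230.1796875.

-230.1796875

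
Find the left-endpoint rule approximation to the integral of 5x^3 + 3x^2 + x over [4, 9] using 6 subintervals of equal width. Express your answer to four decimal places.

7168.1597

Δx = (9 − 4)/6 = 5/6.
Left endpoints: 4, 29/6, 17/3, 6.5, 22/3, 49/6.
f(4) = 372, f(29/6) = 138127/216, f(17/3) = 27319/27, f(6.5) = 1506.375, f(22/3) = 57794/27, f(49/6) = 633227/216.
Sum = Δx · [f(4) + f(29/6) + f(17/3) + ...].
Sum ≈ 7168.1597.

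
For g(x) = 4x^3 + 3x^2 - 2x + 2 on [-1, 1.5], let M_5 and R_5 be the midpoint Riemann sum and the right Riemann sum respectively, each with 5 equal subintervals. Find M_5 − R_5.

M_5 = 11.875.
R_5 = 16.875.
M_5 − R_5 = -5.

-5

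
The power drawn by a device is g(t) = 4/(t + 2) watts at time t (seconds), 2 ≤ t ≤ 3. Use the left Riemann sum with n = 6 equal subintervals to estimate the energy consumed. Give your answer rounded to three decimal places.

Δt = (3 − 2)/6 = 1/6.
Left endpoints: 2, 13/6, 7/3, 2.5, 8/3, 17/6.
g(2) = 1, g(13/6) = 0.96, g(7/3) = 12/13, g(2.5) = 8/9, g(8/3) = 6/7, g(17/6) = 24/29.
Sum = Δt · [g(2) + g(13/6) + g(7/3) + ...].
Sum ≈ 0.909.

0.909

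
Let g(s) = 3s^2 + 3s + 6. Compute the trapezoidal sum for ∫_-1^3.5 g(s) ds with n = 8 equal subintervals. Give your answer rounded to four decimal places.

Δs = (3.5 − (-1))/8 = 0.5625.
g(-1) = 6, g(-0.4375) = 5.26171875, g(0.125) = 6.421875, g(0.6875) = 9.48046875, g(1.25) = 14.4375, g(1.8125) = 21.29296875, g(2.375) = 30.046875, g(2.9375) = 40.69921875, g(3.5) = 53.25.
T_8 = (Δs/2)·[g(s_0) + 2g(s_1) + ... + 2g(s_{7}) + g(s_8)].
Sum ≈ 88.4619.

88.4619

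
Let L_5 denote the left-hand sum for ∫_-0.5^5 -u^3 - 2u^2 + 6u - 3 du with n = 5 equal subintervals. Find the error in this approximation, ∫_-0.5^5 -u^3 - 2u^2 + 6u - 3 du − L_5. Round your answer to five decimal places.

-68.18854

Exact integral: ∫_-0.5^5 f(u) du ≈ -181.9010417.
L_5 = -113.7125.
Error ≈ -181.9010417 − (-113.7125) ≈ -68.18854.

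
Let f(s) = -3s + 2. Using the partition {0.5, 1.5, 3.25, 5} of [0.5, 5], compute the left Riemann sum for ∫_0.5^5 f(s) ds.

-17.4375

Subinterval widths: 1, 1.75, 1.75.
Left endpoints: 0.5, 1.5, 3.25.
f(0.5) = 0.5, f(1.5) = -2.5, f(3.25) = -7.75.
Sum = Σ Δs_i · f(s_i).
Sum = -17.4375.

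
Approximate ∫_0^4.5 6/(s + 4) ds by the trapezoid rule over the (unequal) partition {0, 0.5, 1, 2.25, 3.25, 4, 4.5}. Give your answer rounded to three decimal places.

4.541

Subinterval widths: 0.5, 0.5, 1.25, 1, 0.75, 0.5.
f(0) = 1.5, f(0.5) = 4/3, f(1) = 1.2, f(2.25) = 0.96, f(3.25) = 24/29, f(4) = 0.75, f(4.5) = 12/17.
On each subinterval the trapezoid contributes (Δs_i/2)·[f(s_{i-1}) + f(s_i)].
Sum ≈ 4.541.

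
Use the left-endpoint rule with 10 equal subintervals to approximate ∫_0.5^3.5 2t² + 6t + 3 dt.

Δt = (3.5 − 0.5)/10 = 0.3.
Left endpoints: 0.5, 0.8, 1.1, 1.4, 1.7, 2, 2.3, 2.6, 2.9, 3.2.
f(0.5) = 6.5, f(0.8) = 9.08, f(1.1) = 12.02, f(1.4) = 15.32, f(1.7) = 18.98, f(2) = 23, f(2.3) = 27.38, f(2.6) = 32.12, f(2.9) = 37.22, f(3.2) = 42.68.
Sum = Δt · [f(0.5) + f(0.8) + f(1.1) + ...].
Sum = 67.29.

67.29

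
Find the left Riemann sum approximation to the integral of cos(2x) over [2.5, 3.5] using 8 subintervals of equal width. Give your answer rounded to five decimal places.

0.77435

Δx = (3.5 − 2.5)/8 = 0.125.
Left endpoints: 2.5, 2.625, 2.75, 2.875, 3, 3.125, 3.25, 3.375.
f(2.5) ≈ 0.28366, f(2.625) ≈ 0.51209, f(2.75) ≈ 0.70867, f(2.875) ≈ 0.86119, f(3) ≈ 0.96017, f(3.125) ≈ 0.99945, f(3.25) ≈ 0.97659, f(3.375) ≈ 0.89301.
Sum = Δx · [f(2.5) + f(2.625) + f(2.75) + ...].
Sum ≈ 0.77435.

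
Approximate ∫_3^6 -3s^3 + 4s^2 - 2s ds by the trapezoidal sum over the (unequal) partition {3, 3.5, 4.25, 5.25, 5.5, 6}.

-696.515625

Subinterval widths: 0.5, 0.75, 1, 0.25, 0.5.
f(3) = -51, f(3.5) = -86.625, f(4.25) = -166.546875, f(5.25) = -334.359375, f(5.5) = -389.125, f(6) = -516.
On each subinterval the trapezoid contributes (Δs_i/2)·[f(s_{i-1}) + f(s_i)].
Sum = -696.515625.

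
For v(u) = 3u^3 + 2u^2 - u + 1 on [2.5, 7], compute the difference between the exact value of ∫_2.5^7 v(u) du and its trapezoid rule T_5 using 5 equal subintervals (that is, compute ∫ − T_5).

Exact integral: ∫_2.5^7 v(u) du = 1972.828125.
T_5 = 2000.01375.
Error = 1972.828125 − 2000.01375 = -27.185625.

-27.185625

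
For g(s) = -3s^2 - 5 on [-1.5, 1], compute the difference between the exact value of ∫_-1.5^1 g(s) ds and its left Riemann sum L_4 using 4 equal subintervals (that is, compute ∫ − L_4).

Exact integral: ∫_-1.5^1 g(s) ds = -16.875.
L_4 = -18.53515625.
Error = -16.875 − (-18.53515625) = 1.66015625.

1.66015625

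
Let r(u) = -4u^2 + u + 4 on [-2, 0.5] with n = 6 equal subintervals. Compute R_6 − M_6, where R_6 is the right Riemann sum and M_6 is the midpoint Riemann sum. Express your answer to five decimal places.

R_6 ≈ 0.6481481.
M_6 ≈ -2.5636574.
R_6 − M_6 ≈ 3.21181.

3.21181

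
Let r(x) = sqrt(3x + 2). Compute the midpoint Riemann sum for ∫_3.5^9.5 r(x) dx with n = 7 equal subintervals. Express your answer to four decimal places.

Δx = (9.5 − 3.5)/7 = 6/7.
Midpoints: 55/14, 67/14, 79/14, 6.5, 103/14, 115/14, 127/14.
r(55/14) ≈ 3.7129, r(67/14) ≈ 4.0444, r(79/14) ≈ 4.3507, r(6.5) ≈ 4.6368, r(103/14) ≈ 4.9063, r(115/14) ≈ 5.1617, r(127/14) ≈ 5.4050.
Sum = Δx · [r(55/14) + r(67/14) + r(79/14) + ...].
Sum ≈ 27.6152.

27.6152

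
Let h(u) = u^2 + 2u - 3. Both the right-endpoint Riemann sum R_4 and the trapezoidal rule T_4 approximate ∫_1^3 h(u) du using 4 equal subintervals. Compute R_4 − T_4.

R_4 = 13.75.
T_4 = 10.75.
R_4 − T_4 = 3.

3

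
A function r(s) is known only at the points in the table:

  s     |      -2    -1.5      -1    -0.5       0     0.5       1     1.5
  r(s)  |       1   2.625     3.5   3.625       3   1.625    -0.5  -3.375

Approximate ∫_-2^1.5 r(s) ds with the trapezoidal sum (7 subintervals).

Δs = 0.5.
T_7 = (0.5/2)·[1 + 2·2.625 + 2·3.5 + 2·3.625 + 2·3 + 2·1.625 + 2·(-0.5) + (-3.375)] = 6.34375.

6.34375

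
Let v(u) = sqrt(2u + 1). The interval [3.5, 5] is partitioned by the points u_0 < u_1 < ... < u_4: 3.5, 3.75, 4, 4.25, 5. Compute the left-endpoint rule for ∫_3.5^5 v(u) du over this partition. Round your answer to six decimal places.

4.497631

Subinterval widths: 0.25, 0.25, 0.25, 0.75.
Left endpoints: 3.5, 3.75, 4, 4.25.
v(3.5) ≈ 2.828427, v(3.75) ≈ 2.915476, v(4) ≈ 3.000000, v(4.25) ≈ 3.082207.
Sum = Σ Δu_i · v(u_i).
Sum ≈ 4.497631.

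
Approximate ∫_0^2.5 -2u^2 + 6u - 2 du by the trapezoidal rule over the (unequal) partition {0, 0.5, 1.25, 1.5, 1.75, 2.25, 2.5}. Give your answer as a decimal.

3.09375

Subinterval widths: 0.5, 0.75, 0.25, 0.25, 0.5, 0.25.
f(0) = -2, f(0.5) = 0.5, f(1.25) = 2.375, f(1.5) = 2.5, f(1.75) = 2.375, f(2.25) = 1.375, f(2.5) = 0.5.
On each subinterval the trapezoid contributes (Δu_i/2)·[f(u_{i-1}) + f(u_i)].
Sum = 3.09375.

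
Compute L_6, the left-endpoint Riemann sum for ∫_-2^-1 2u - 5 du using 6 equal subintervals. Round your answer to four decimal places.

Δu = (-1 − (-2))/6 = 1/6.
Left endpoints: -2, -11/6, -5/3, -1.5, -4/3, -7/6.
f(-2) = -9, f(-11/6) = -26/3, f(-5/3) = -25/3, f(-1.5) = -8, f(-4/3) = -23/3, f(-7/6) = -22/3.
Sum = Δu · [f(-2) + f(-11/6) + f(-5/3) + ...].
Sum ≈ -8.1667.

-8.1667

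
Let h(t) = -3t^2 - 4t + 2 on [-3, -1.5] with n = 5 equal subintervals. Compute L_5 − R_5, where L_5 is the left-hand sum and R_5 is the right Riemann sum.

L_5 = -9.33.
R_5 = -5.055.
L_5 − R_5 = -4.275.

-4.275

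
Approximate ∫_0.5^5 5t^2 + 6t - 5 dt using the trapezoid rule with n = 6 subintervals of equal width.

261.984375

Δt = (5 − 0.5)/6 = 0.75.
f(0.5) = -0.75, f(1.25) = 10.3125, f(2) = 27, f(2.75) = 49.3125, f(3.5) = 77.25, f(4.25) = 110.8125, f(5) = 150.
T_6 = (Δt/2)·[f(t_0) + 2f(t_1) + ... + 2f(t_{5}) + f(t_6)].
Sum = 261.984375.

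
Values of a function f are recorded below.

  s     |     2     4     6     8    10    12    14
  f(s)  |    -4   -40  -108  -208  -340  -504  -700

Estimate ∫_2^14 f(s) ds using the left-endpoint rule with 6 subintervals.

Δs = 2.
Sum = 2·[(-4) + (-40) + (-108) + (-208) + (-340) + (-504)] = -2408.

-2408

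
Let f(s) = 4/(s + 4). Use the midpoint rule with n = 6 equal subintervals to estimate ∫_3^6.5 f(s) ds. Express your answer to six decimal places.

1.621219

Δs = (6.5 − 3)/6 = 7/12.
Midpoints: 79/24, 3.875, 107/24, 121/24, 5.625, 149/24.
f(79/24) = 96/175, f(3.875) = 32/63, f(107/24) = 96/203, f(121/24) = 96/217, f(5.625) = 32/77, f(149/24) = 96/245.
Sum = Δs · [f(79/24) + f(3.875) + f(107/24) + ...].
Sum ≈ 1.621219.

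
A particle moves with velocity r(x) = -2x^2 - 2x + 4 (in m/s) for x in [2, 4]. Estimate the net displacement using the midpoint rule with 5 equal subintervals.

Δx = (4 − 2)/5 = 0.4.
Midpoints: 2.2, 2.6, 3, 3.4, 3.8.
r(2.2) = -10.08, r(2.6) = -14.72, r(3) = -20, r(3.4) = -25.92, r(3.8) = -32.48.
Sum = Δx · [r(2.2) + r(2.6) + r(3) + r(3.4) + r(3.8)].
Sum = -41.28.

-41.28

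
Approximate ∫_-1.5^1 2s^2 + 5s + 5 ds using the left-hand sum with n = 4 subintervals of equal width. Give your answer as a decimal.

9.4921875

Δs = (1 − (-1.5))/4 = 0.625.
Left endpoints: -1.5, -0.875, -0.25, 0.375.
f(-1.5) = 2, f(-0.875) = 2.15625, f(-0.25) = 3.875, f(0.375) = 7.15625.
Sum = Δs · [f(-1.5) + f(-0.875) + f(-0.25) + f(0.375)].
Sum = 9.4921875.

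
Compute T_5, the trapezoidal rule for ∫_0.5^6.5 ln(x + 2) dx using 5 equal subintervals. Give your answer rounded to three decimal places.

9.866

Δx = (6.5 − 0.5)/5 = 1.2.
f(0.5) ≈ 0.916, f(1.7) ≈ 1.308, f(2.9) ≈ 1.589, f(4.1) ≈ 1.808, f(5.3) ≈ 1.988, f(6.5) ≈ 2.140.
T_5 = (Δx/2)·[f(x_0) + 2f(x_1) + ... + 2f(x_{4}) + f(x_5)].
Sum ≈ 9.866.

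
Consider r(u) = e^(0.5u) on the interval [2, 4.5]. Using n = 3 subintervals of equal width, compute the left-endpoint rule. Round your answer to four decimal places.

10.9136

Δu = (4.5 − 2)/3 = 5/6.
Left endpoints: 2, 17/6, 11/3.
r(2) ≈ 2.7183, r(17/6) ≈ 4.1234, r(11/3) ≈ 6.2547.
Sum = Δu · [r(2) + r(17/6) + r(11/3)].
Sum ≈ 10.9136.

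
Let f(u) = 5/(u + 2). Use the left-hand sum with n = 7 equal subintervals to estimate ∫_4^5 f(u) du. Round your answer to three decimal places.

Δu = (5 − 4)/7 = 1/7.
Left endpoints: 4, 29/7, 30/7, 31/7, 32/7, 33/7, 34/7.
f(4) = 5/6, f(29/7) = 35/43, f(30/7) = 35/44, f(31/7) = 7/9, f(32/7) = 35/46, f(33/7) = 35/47, f(34/7) = 35/48.
Sum = Δu · [f(4) + f(29/7) + f(30/7) + ...].
Sum ≈ 0.779.

0.779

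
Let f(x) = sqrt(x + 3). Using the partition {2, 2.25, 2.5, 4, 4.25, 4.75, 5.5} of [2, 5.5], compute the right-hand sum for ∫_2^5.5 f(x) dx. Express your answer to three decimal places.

9.379

Subinterval widths: 0.25, 0.25, 1.5, 0.25, 0.5, 0.75.
Right endpoints: 2.25, 2.5, 4, 4.25, 4.75, 5.5.
f(2.25) ≈ 2.291, f(2.5) ≈ 2.345, f(4) ≈ 2.646, f(4.25) ≈ 2.693, f(4.75) ≈ 2.784, f(5.5) ≈ 2.915.
Sum = Σ Δx_i · f(x_i).
Sum ≈ 9.379.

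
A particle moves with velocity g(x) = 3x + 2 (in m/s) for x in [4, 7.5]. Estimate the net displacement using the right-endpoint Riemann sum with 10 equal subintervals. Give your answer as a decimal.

Δx = (7.5 − 4)/10 = 0.35.
Right endpoints: 4.35, 4.7, 5.05, 5.4, 5.75, 6.1, 6.45, 6.8, 7.15, 7.5.
g(4.35) = 15.05, g(4.7) = 16.1, g(5.05) = 17.15, g(5.4) = 18.2, g(5.75) = 19.25, g(6.1) = 20.3, g(6.45) = 21.35, g(6.8) = 22.4, g(7.15) = 23.45, g(7.5) = 24.5.
Sum = Δx · [g(4.35) + g(4.7) + g(5.05) + ...].
Sum = 69.2125.

69.2125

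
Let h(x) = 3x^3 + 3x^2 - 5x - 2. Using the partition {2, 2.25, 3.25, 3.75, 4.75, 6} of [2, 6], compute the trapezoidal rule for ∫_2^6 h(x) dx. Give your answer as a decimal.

1109

Subinterval widths: 0.25, 1, 0.5, 1, 1.25.
h(2) = 24, h(2.25) = 36.109375, h(3.25) = 116.421875, h(3.75) = 179.640625, h(4.75) = 363.453125, h(6) = 724.
On each subinterval the trapezoid contributes (Δx_i/2)·[h(x_{i-1}) + h(x_i)].
Sum = 1109.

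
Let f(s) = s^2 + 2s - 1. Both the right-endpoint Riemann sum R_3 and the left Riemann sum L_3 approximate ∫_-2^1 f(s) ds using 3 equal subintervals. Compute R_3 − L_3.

3

R_3 = -1.
L_3 = -4.
R_3 − L_3 = 3.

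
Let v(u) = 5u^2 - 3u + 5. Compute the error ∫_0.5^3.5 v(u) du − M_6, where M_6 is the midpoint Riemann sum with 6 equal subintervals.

0.3125

Exact integral: ∫_0.5^3.5 v(u) du = 68.25.
M_6 = 67.9375.
Error = 68.25 − 67.9375 = 0.3125.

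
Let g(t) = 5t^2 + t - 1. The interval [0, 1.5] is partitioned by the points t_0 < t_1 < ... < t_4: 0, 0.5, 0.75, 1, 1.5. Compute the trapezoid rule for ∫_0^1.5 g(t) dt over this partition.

Subinterval widths: 0.5, 0.25, 0.25, 0.5.
g(0) = -1, g(0.5) = 0.75, g(0.75) = 2.5625, g(1) = 5, g(1.5) = 11.75.
On each subinterval the trapezoid contributes (Δt_i/2)·[g(t_{i-1}) + g(t_i)].
Sum = 5.484375.

5.484375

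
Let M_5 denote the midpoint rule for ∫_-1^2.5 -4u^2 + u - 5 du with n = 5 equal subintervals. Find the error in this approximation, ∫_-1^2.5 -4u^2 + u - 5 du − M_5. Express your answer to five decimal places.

-0.57167

Exact integral: ∫_-1^2.5 f(u) du ≈ -37.0416667.
M_5 = -36.47.
Error ≈ -37.0416667 − (-36.47) ≈ -0.57167.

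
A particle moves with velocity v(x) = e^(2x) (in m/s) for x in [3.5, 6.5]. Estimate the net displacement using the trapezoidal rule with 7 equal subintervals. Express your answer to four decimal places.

Δx = (6.5 − 3.5)/7 = 3/7.
v(3.5) ≈ 1096.6332, v(55/14) ≈ 2584.1266, v(61/14) ≈ 6089.2836, v(67/14) ≈ 14348.9001, v(73/14) ≈ 33812.0129, v(79/14) ≈ 79675.2507, v(85/14) ≈ 187748.2301, v(6.5) ≈ 442413.3920.
T_7 = (Δx/2)·[v(x_0) + 2v(x_1) + ... + 2v(x_{6}) + v(x_7)].
Sum ≈ 234005.4928.

234005.4928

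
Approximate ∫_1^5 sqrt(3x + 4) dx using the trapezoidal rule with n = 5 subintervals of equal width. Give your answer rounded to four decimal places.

Δx = (5 − 1)/5 = 0.8.
f(1) ≈ 2.6458, f(1.8) ≈ 3.0659, f(2.6) ≈ 3.4351, f(3.4) ≈ 3.7683, f(4.2) ≈ 4.0743, f(5) ≈ 4.3589.
T_5 = (Δx/2)·[f(x_0) + 2f(x_1) + ... + 2f(x_{4}) + f(x_5)].
Sum ≈ 14.2768.

14.2768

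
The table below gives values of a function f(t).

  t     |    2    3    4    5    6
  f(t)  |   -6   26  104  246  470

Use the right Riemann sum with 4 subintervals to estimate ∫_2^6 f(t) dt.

Δt = 1.
Sum = 1·[26 + 104 + 246 + 470] = 846.

846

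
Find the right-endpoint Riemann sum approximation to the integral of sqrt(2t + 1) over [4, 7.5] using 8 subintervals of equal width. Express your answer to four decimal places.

12.5508

Δt = (7.5 − 4)/8 = 0.4375.
Right endpoints: 4.4375, 4.875, 5.3125, 5.75, 6.1875, 6.625, 7.0625, 7.5.
f(4.4375) ≈ 3.1425, f(4.875) ≈ 3.2787, f(5.3125) ≈ 3.4095, f(5.75) ≈ 3.5355, f(6.1875) ≈ 3.6572, f(6.625) ≈ 3.7749, f(7.0625) ≈ 3.8891, f(7.5) ≈ 4.0000.
Sum = Δt · [f(4.4375) + f(4.875) + f(5.3125) + ...].
Sum ≈ 12.5508.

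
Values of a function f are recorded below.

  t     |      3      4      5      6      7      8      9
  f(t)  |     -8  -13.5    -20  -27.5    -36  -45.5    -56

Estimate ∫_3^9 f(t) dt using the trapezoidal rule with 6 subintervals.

Δt = 1.
T_6 = (1/2)·[(-8) + 2·(-13.5) + 2·(-20) + 2·(-27.5) + 2·(-36) + 2·(-45.5) + (-56)] = -174.5.

-174.5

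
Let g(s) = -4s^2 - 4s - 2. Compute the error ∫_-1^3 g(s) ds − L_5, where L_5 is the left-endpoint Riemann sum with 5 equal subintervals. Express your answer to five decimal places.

Exact integral: ∫_-1^3 g(s) ds ≈ -61.3333333.
L_5 = -43.84.
Error ≈ -61.3333333 − (-43.84) ≈ -17.49333.

-17.49333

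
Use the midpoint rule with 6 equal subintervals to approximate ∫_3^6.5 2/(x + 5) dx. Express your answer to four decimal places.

0.7256

Δx = (6.5 − 3)/6 = 7/12.
Midpoints: 79/24, 3.875, 107/24, 121/24, 5.625, 149/24.
f(79/24) = 48/199, f(3.875) = 16/71, f(107/24) = 48/227, f(121/24) = 48/241, f(5.625) = 16/85, f(149/24) = 48/269.
Sum = Δx · [f(79/24) + f(3.875) + f(107/24) + ...].
Sum ≈ 0.7256.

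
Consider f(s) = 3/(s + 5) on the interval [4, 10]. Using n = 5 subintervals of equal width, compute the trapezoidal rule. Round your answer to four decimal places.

Δs = (10 − 4)/5 = 1.2.
f(4) = 1/3, f(5.2) = 5/17, f(6.4) = 5/19, f(7.6) = 5/21, f(8.8) = 5/23, f(10) = 0.2.
T_5 = (Δs/2)·[f(s_0) + 2f(s_1) + ... + 2f(s_{4}) + f(s_5)].
Sum ≈ 1.5353.

1.5353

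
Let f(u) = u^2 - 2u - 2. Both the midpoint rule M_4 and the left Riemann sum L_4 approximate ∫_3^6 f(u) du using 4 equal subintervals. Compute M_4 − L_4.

M_4 = 29.859375.
L_4 = 22.40625.
M_4 − L_4 = 7.453125.

7.453125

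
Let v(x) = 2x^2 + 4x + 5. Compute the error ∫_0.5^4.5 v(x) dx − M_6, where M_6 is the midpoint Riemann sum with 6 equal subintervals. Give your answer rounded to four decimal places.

0.2963

Exact integral: ∫_0.5^4.5 v(x) dx ≈ 120.666667.
M_6 ≈ 120.370370.
Error ≈ 120.666667 − 120.370370 ≈ 0.2963.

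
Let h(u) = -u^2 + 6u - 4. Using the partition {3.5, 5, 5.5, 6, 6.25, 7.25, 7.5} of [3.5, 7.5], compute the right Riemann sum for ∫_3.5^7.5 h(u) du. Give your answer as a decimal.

Subinterval widths: 1.5, 0.5, 0.5, 0.25, 1, 0.25.
Right endpoints: 5, 5.5, 6, 6.25, 7.25, 7.5.
h(5) = 1, h(5.5) = -1.25, h(6) = -4, h(6.25) = -5.5625, h(7.25) = -13.0625, h(7.5) = -15.25.
Sum = Σ Δu_i · h(u_i).
Sum = -19.390625.

-19.390625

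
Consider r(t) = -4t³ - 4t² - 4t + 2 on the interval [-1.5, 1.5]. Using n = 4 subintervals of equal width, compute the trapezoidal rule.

-4.125

Δt = (1.5 − (-1.5))/4 = 0.75.
r(-1.5) = 12.5, r(-0.75) = 4.4375, r(0) = 2, r(0.75) = -4.9375, r(1.5) = -26.5.
T_4 = (Δt/2)·[r(t_0) + 2r(t_1) + 2r(t_2) + 2r(t_3) + r(t_4)].
Sum = -4.125.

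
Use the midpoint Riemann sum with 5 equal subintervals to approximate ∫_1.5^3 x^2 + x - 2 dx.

8.23875

Δx = (3 − 1.5)/5 = 0.3.
Midpoints: 1.65, 1.95, 2.25, 2.55, 2.85.
f(1.65) = 2.3725, f(1.95) = 3.7525, f(2.25) = 5.3125, f(2.55) = 7.0525, f(2.85) = 8.9725.
Sum = Δx · [f(1.65) + f(1.95) + f(2.25) + f(2.55) + f(2.85)].
Sum = 8.23875.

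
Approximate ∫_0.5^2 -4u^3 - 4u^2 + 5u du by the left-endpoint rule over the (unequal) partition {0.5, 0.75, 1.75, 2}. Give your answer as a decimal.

Subinterval widths: 0.25, 1, 0.25.
Left endpoints: 0.5, 0.75, 1.75.
f(0.5) = 1, f(0.75) = -0.1875, f(1.75) = -24.9375.
Sum = Σ Δu_i · f(u_i).
Sum = -6.171875.

-6.171875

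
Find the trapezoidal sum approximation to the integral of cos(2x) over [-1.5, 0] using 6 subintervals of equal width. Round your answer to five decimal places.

Δx = (0 − (-1.5))/6 = 0.25.
f(-1.5) ≈ -0.98999, f(-1.25) ≈ -0.80114, f(-1) ≈ -0.41615, f(-0.75) ≈ 0.07074, f(-0.5) ≈ 0.54030, f(-0.25) ≈ 0.87758, f(0) ≈ 1.00000.
T_6 = (Δx/2)·[f(x_0) + 2f(x_1) + ... + 2f(x_{5}) + f(x_6)].
Sum ≈ 0.06908.

0.06908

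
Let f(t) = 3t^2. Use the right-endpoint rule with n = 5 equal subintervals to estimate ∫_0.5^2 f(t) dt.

Δt = (2 − 0.5)/5 = 0.3.
Right endpoints: 0.8, 1.1, 1.4, 1.7, 2.
f(0.8) = 1.92, f(1.1) = 3.63, f(1.4) = 5.88, f(1.7) = 8.67, f(2) = 12.
Sum = Δt · [f(0.8) + f(1.1) + f(1.4) + f(1.7) + f(2)].
Sum = 9.63.

9.63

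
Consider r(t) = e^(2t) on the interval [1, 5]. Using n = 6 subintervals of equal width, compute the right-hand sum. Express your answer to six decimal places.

19933.904731

Δt = (5 − 1)/6 = 2/3.
Right endpoints: 5/3, 7/3, 3, 11/3, 13/3, 5.
r(5/3) ≈ 28.031625, r(7/3) ≈ 106.342675, r(3) ≈ 403.428793, r(11/3) ≈ 1530.474862, r(13/3) ≈ 5806.113346, r(5) ≈ 22026.465795.
Sum = Δt · [r(5/3) + r(7/3) + r(3) + ...].
Sum ≈ 19933.904731.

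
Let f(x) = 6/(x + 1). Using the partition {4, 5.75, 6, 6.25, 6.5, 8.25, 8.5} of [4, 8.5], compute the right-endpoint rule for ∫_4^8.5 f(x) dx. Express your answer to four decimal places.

3.4698

Subinterval widths: 1.75, 0.25, 0.25, 0.25, 1.75, 0.25.
Right endpoints: 5.75, 6, 6.25, 6.5, 8.25, 8.5.
f(5.75) = 8/9, f(6) = 6/7, f(6.25) = 24/29, f(6.5) = 0.8, f(8.25) = 24/37, f(8.5) = 12/19.
Sum = Σ Δx_i · f(x_i).
Sum ≈ 3.4698.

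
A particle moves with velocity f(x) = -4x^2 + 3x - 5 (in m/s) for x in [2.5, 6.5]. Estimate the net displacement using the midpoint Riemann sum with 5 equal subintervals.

-310.48

Δx = (6.5 − 2.5)/5 = 0.8.
Midpoints: 2.9, 3.7, 4.5, 5.3, 6.1.
f(2.9) = -29.94, f(3.7) = -48.66, f(4.5) = -72.5, f(5.3) = -101.46, f(6.1) = -135.54.
Sum = Δx · [f(2.9) + f(3.7) + f(4.5) + f(5.3) + f(6.1)].
Sum = -310.48.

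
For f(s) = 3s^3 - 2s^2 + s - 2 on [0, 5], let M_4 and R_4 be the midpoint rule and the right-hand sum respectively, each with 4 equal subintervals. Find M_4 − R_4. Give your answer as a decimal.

-246.2890625

M_4 = 374.5703125.
R_4 = 620.859375.
M_4 − R_4 = -246.2890625.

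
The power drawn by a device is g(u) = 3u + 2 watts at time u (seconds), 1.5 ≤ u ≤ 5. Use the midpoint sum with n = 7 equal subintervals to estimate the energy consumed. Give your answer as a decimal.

Δu = (5 − 1.5)/7 = 0.5.
Midpoints: 1.75, 2.25, 2.75, 3.25, 3.75, 4.25, 4.75.
g(1.75) = 7.25, g(2.25) = 8.75, g(2.75) = 10.25, g(3.25) = 11.75, g(3.75) = 13.25, g(4.25) = 14.75, g(4.75) = 16.25.
Sum = Δu · [g(1.75) + g(2.25) + g(2.75) + ...].
Sum = 41.125.

41.125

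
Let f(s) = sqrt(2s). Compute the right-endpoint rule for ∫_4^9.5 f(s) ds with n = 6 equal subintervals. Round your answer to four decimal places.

20.7567

Δs = (9.5 − 4)/6 = 11/12.
Right endpoints: 59/12, 35/6, 6.75, 23/3, 103/12, 9.5.
f(59/12) ≈ 3.1358, f(35/6) ≈ 3.4157, f(6.75) ≈ 3.6742, f(23/3) ≈ 3.9158, f(103/12) ≈ 4.1433, f(9.5) ≈ 4.3589.
Sum = Δs · [f(59/12) + f(35/6) + f(6.75) + ...].
Sum ≈ 20.7567.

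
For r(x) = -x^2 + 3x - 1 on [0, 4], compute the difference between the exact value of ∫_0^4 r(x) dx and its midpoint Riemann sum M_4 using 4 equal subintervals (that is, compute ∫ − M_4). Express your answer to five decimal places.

-0.33333

Exact integral: ∫_0^4 r(x) dx ≈ -1.3333333.
M_4 = -1.
Error ≈ -1.3333333 − (-1) ≈ -0.33333.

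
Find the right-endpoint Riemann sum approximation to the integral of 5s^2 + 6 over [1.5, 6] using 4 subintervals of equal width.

481.04296875

Δs = (6 − 1.5)/4 = 1.125.
Right endpoints: 2.625, 3.75, 4.875, 6.
f(2.625) = 40.453125, f(3.75) = 76.3125, f(4.875) = 124.828125, f(6) = 186.
Sum = Δs · [f(2.625) + f(3.75) + f(4.875) + f(6)].
Sum = 481.04296875.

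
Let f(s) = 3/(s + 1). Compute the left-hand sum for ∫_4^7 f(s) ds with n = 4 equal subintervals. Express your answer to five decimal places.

1.49780

Δs = (7 − 4)/4 = 0.75.
Left endpoints: 4, 4.75, 5.5, 6.25.
f(4) = 0.6, f(4.75) = 12/23, f(5.5) = 6/13, f(6.25) = 12/29.
Sum = Δs · [f(4) + f(4.75) + f(5.5) + f(6.25)].
Sum ≈ 1.49780.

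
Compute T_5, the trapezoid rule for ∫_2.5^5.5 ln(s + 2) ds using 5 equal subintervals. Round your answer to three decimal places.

Δs = (5.5 − 2.5)/5 = 0.6.
f(2.5) ≈ 1.504, f(3.1) ≈ 1.629, f(3.7) ≈ 1.740, f(4.3) ≈ 1.841, f(4.9) ≈ 1.932, f(5.5) ≈ 2.015.
T_5 = (Δs/2)·[f(s_0) + 2f(s_1) + ... + 2f(s_{4}) + f(s_5)].
Sum ≈ 5.341.

5.341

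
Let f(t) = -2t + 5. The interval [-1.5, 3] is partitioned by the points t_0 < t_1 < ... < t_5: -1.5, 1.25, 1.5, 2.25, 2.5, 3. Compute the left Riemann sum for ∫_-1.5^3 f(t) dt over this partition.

24.25

Subinterval widths: 2.75, 0.25, 0.75, 0.25, 0.5.
Left endpoints: -1.5, 1.25, 1.5, 2.25, 2.5.
f(-1.5) = 8, f(1.25) = 2.5, f(1.5) = 2, f(2.25) = 0.5, f(2.5) = 0.
Sum = Σ Δt_i · f(t_i).
Sum = 24.25.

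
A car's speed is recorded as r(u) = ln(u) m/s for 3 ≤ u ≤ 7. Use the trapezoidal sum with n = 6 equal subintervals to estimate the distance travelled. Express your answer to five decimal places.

6.31850

Δu = (7 − 3)/6 = 2/3.
r(3) ≈ 1.09861, r(11/3) ≈ 1.29928, r(13/3) ≈ 1.46634, r(5) ≈ 1.60944, r(17/3) ≈ 1.73460, r(19/3) ≈ 1.84583, r(7) ≈ 1.94591.
T_6 = (Δu/2)·[r(u_0) + 2r(u_1) + ... + 2r(u_{5}) + r(u_6)].
Sum ≈ 6.31850.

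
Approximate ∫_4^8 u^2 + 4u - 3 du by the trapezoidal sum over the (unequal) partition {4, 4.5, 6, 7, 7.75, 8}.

Subinterval widths: 0.5, 1.5, 1, 0.75, 0.25.
f(4) = 29, f(4.5) = 35.25, f(6) = 57, f(7) = 74, f(7.75) = 88.0625, f(8) = 93.
On each subinterval the trapezoid contributes (Δu_i/2)·[f(u_{i-1}) + f(u_i)].
Sum = 234.15625.

234.15625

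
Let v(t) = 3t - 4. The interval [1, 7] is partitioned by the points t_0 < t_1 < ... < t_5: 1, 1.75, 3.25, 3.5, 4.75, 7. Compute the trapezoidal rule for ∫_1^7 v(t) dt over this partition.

Subinterval widths: 0.75, 1.5, 0.25, 1.25, 2.25.
v(1) = -1, v(1.75) = 1.25, v(3.25) = 5.75, v(3.5) = 6.5, v(4.75) = 10.25, v(7) = 17.
On each subinterval the trapezoid contributes (Δt_i/2)·[v(t_{i-1}) + v(t_i)].
Sum = 48.

48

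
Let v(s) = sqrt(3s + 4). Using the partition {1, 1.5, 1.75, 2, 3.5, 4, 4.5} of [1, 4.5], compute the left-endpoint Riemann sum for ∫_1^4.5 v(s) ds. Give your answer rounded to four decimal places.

Subinterval widths: 0.5, 0.25, 0.25, 1.5, 0.5, 0.5.
Left endpoints: 1, 1.5, 1.75, 2, 3.5, 4.
v(1) ≈ 2.6458, v(1.5) ≈ 2.9155, v(1.75) ≈ 3.0414, v(2) ≈ 3.1623, v(3.5) ≈ 3.8079, v(4) ≈ 4.0000.
Sum = Σ Δs_i · v(s_i).
Sum ≈ 11.4594.

11.4594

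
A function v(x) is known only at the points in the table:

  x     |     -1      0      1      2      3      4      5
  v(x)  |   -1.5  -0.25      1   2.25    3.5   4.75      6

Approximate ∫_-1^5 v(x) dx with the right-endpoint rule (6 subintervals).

17.25

Δx = 1.
Sum = 1·[(-0.25) + 1 + 2.25 + 3.5 + 4.75 + 6] = 17.25.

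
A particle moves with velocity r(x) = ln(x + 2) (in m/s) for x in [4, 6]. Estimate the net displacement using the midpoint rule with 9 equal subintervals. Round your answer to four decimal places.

3.8851

Δx = (6 − 4)/9 = 2/9.
Midpoints: 37/9, 13/3, 41/9, 43/9, 5, 47/9, 49/9, 17/3, 53/9.
r(37/9) ≈ 1.8101, r(13/3) ≈ 1.8458, r(41/9) ≈ 1.8803, r(43/9) ≈ 1.9136, r(5) ≈ 1.9459, r(47/9) ≈ 1.9772, r(49/9) ≈ 2.0075, r(17/3) ≈ 2.0369, r(53/9) ≈ 2.0655.
Sum = Δx · [r(37/9) + r(13/3) + r(41/9) + ...].
Sum ≈ 3.8851.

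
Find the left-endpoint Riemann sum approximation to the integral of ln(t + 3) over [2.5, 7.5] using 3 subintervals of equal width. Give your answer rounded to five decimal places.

9.75454

Δt = (7.5 − 2.5)/3 = 5/3.
Left endpoints: 2.5, 25/6, 35/6.
f(2.5) ≈ 1.70475, f(25/6) ≈ 1.96944, f(35/6) ≈ 2.17853.
Sum = Δt · [f(2.5) + f(25/6) + f(35/6)].
Sum ≈ 9.75454.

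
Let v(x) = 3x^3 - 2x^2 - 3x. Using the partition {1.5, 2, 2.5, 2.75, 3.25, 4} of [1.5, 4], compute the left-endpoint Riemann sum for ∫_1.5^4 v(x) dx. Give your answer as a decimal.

85.87109375

Subinterval widths: 0.5, 0.5, 0.25, 0.5, 0.75.
Left endpoints: 1.5, 2, 2.5, 2.75, 3.25.
v(1.5) = 1.125, v(2) = 10, v(2.5) = 26.875, v(2.75) = 39.015625, v(3.25) = 72.109375.
Sum = Σ Δx_i · v(x_i).
Sum = 85.87109375.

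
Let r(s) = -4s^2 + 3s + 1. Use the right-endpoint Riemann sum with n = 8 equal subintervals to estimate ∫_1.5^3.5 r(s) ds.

Δs = (3.5 − 1.5)/8 = 0.25.
Right endpoints: 1.75, 2, 2.25, 2.5, 2.75, 3, 3.25, 3.5.
r(1.75) = -6, r(2) = -9, r(2.25) = -12.5, r(2.5) = -16.5, r(2.75) = -21, r(3) = -26, r(3.25) = -31.5, r(3.5) = -37.5.
Sum = Δs · [r(1.75) + r(2) + r(2.25) + ...].
Sum = -40.

-40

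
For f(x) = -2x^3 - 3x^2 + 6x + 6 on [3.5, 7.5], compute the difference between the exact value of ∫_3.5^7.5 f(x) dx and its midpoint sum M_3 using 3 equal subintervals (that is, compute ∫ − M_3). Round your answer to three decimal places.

-21.333

Exact integral: ∫_3.5^7.5 f(x) dx = -1730.
M_3 ≈ -1708.66667.
Error ≈ -1730 − (-1708.66667) ≈ -21.333.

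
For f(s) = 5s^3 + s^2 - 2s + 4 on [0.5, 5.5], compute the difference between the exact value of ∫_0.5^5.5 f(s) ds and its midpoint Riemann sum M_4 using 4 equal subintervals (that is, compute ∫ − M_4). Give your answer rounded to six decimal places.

29.947917

Exact integral: ∫_0.5^5.5 f(s) ds ≈ 1189.16666667.
M_4 = 1159.21875.
Error ≈ 1189.16666667 − 1159.21875 ≈ 29.947917.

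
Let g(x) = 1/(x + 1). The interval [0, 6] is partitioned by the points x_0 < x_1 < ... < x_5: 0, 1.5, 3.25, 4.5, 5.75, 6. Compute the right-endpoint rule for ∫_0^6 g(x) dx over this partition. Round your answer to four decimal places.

1.4599

Subinterval widths: 1.5, 1.75, 1.25, 1.25, 0.25.
Right endpoints: 1.5, 3.25, 4.5, 5.75, 6.
g(1.5) = 0.4, g(3.25) = 4/17, g(4.5) = 2/11, g(5.75) = 4/27, g(6) = 1/7.
Sum = Σ Δx_i · g(x_i).
Sum ≈ 1.4599.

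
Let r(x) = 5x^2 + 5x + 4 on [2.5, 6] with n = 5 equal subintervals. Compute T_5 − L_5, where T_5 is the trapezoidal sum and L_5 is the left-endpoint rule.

58.1875

T_5 = 423.7625.
L_5 = 365.575.
T_5 − L_5 = 58.1875.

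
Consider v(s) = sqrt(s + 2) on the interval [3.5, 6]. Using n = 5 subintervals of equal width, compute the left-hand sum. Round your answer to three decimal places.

6.364

Δs = (6 − 3.5)/5 = 0.5.
Left endpoints: 3.5, 4, 4.5, 5, 5.5.
v(3.5) ≈ 2.345, v(4) ≈ 2.449, v(4.5) ≈ 2.550, v(5) ≈ 2.646, v(5.5) ≈ 2.739.
Sum = Δs · [v(3.5) + v(4) + v(4.5) + v(5) + v(5.5)].
Sum ≈ 6.364.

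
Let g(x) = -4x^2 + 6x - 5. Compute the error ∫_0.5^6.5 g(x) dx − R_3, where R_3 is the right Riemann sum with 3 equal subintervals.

148

Exact integral: ∫_0.5^6.5 g(x) dx = -270.
R_3 = -418.
Error = -270 − (-418) = 148.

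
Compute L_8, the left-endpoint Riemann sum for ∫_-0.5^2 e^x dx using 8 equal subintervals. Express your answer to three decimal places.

5.778

Δx = (2 − (-0.5))/8 = 0.3125.
Left endpoints: -0.5, -0.1875, 0.125, 0.4375, 0.75, 1.0625, 1.375, 1.6875.
f(-0.5) ≈ 0.607, f(-0.1875) ≈ 0.829, f(0.125) ≈ 1.133, f(0.4375) ≈ 1.549, f(0.75) ≈ 2.117, f(1.0625) ≈ 2.894, f(1.375) ≈ 3.955, f(1.6875) ≈ 5.406.
Sum = Δx · [f(-0.5) + f(-0.1875) + f(0.125) + ...].
Sum ≈ 5.778.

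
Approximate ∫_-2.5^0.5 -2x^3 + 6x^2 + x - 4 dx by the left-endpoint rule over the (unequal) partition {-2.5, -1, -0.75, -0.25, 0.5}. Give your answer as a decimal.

90.9765625

Subinterval widths: 1.5, 0.25, 0.5, 0.75.
Left endpoints: -2.5, -1, -0.75, -0.25.
f(-2.5) = 62.25, f(-1) = 3, f(-0.75) = -0.53125, f(-0.25) = -3.84375.
Sum = Σ Δx_i · f(x_i).
Sum = 90.9765625.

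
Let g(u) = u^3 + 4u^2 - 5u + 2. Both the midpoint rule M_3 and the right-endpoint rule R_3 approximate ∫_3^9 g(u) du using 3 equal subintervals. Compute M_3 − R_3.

-1092

M_3 = 2344.
R_3 = 3436.
M_3 − R_3 = -1092.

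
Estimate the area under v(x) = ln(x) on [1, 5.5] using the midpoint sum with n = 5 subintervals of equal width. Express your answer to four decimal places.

4.9024

Δx = (5.5 − 1)/5 = 0.9.
Midpoints: 1.45, 2.35, 3.25, 4.15, 5.05.
v(1.45) ≈ 0.3716, v(2.35) ≈ 0.8544, v(3.25) ≈ 1.1787, v(4.15) ≈ 1.4231, v(5.05) ≈ 1.6194.
Sum = Δx · [v(1.45) + v(2.35) + v(3.25) + v(4.15) + v(5.05)].
Sum ≈ 4.9024.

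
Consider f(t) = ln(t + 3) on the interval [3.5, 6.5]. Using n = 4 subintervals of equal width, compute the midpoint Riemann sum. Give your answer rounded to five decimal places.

Δt = (6.5 − 3.5)/4 = 0.75.
Midpoints: 3.875, 4.625, 5.375, 6.125.
f(3.875) ≈ 1.92789, f(4.625) ≈ 2.03143, f(5.375) ≈ 2.12525, f(6.125) ≈ 2.21102.
Sum = Δt · [f(3.875) + f(4.625) + f(5.375) + f(6.125)].
Sum ≈ 6.22169.

6.22169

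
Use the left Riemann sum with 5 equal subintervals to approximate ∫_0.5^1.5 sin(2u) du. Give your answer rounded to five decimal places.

0.82495

Δu = (1.5 − 0.5)/5 = 0.2.
Left endpoints: 0.5, 0.7, 0.9, 1.1, 1.3.
f(0.5) ≈ 0.84147, f(0.7) ≈ 0.98545, f(0.9) ≈ 0.97385, f(1.1) ≈ 0.80850, f(1.3) ≈ 0.51550.
Sum = Δu · [f(0.5) + f(0.7) + f(0.9) + f(1.1) + f(1.3)].
Sum ≈ 0.82495.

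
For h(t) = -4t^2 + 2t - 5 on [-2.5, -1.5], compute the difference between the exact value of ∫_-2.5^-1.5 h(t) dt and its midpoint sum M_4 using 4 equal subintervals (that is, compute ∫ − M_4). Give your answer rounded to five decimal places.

-0.02083

Exact integral: ∫_-2.5^-1.5 h(t) dt ≈ -25.3333333.
M_4 = -25.3125.
Error ≈ -25.3333333 − (-25.3125) ≈ -0.02083.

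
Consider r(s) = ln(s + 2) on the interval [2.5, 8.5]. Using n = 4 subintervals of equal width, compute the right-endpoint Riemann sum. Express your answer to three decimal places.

12.533

Δs = (8.5 − 2.5)/4 = 1.5.
Right endpoints: 4, 5.5, 7, 8.5.
r(4) ≈ 1.792, r(5.5) ≈ 2.015, r(7) ≈ 2.197, r(8.5) ≈ 2.351.
Sum = Δs · [r(4) + r(5.5) + r(7) + r(8.5)].
Sum ≈ 12.533.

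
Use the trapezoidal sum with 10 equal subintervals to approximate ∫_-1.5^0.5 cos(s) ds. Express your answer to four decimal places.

Δs = (0.5 − (-1.5))/10 = 0.2.
f(-1.5) ≈ 0.0707, f(-1.3) ≈ 0.2675, f(-1.1) ≈ 0.4536, f(-0.9) ≈ 0.6216, f(-0.7) ≈ 0.7648, f(-0.5) ≈ 0.8776, f(-0.3) ≈ 0.9553, f(-0.1) ≈ 0.9950, f(0.1) ≈ 0.9950, f(0.3) ≈ 0.9553, f(0.5) ≈ 0.8776.
T_10 = (Δs/2)·[f(s_0) + 2f(s_1) + ... + 2f(s_{9}) + f(s_10)].
Sum ≈ 1.4720.

1.4720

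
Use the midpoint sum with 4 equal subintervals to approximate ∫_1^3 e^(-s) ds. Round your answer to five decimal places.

0.31480

Δs = (3 − 1)/4 = 0.5.
Midpoints: 1.25, 1.75, 2.25, 2.75.
f(1.25) ≈ 0.28650, f(1.75) ≈ 0.17377, f(2.25) ≈ 0.10540, f(2.75) ≈ 0.06393.
Sum = Δs · [f(1.25) + f(1.75) + f(2.25) + f(2.75)].
Sum ≈ 0.31480.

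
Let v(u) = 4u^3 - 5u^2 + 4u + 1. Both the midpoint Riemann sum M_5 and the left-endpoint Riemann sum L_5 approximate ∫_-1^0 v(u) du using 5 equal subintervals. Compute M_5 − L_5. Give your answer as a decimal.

M_5 = -3.63.
L_5 = -5.04.
M_5 − L_5 = 1.41.

1.41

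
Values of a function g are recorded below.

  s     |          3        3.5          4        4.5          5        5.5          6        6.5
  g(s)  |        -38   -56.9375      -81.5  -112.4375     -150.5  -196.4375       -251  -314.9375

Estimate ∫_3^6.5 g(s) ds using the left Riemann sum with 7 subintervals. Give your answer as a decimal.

Δs = 0.5.
Sum = 0.5·[(-38) + (-56.9375) + (-81.5) + (-112.4375) + (-150.5) + (-196.4375) + (-251)] = -443.40625.

-443.40625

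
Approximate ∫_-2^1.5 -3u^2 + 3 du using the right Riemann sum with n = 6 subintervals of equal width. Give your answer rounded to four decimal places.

Δu = (1.5 − (-2))/6 = 7/12.
Right endpoints: -17/12, -5/6, -0.25, 1/3, 11/12, 1.5.
f(-17/12) = -145/48, f(-5/6) = 11/12, f(-0.25) = 2.8125, f(1/3) = 8/3, f(11/12) = 23/48, f(1.5) = -3.75.
Sum = Δu · [f(-17/12) + f(-5/6) + f(-0.25) + ...].
Sum ≈ 0.0608.

0.0608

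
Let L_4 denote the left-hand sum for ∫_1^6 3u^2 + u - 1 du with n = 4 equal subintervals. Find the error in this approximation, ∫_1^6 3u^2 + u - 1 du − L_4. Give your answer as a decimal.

Exact integral: ∫_1^6 f(u) du = 227.5.
L_4 = 162.65625.
Error = 227.5 − 162.65625 = 64.84375.

64.84375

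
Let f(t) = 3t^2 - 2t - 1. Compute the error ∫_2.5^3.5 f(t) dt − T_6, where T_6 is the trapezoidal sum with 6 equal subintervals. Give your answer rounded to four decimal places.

Exact integral: ∫_2.5^3.5 f(t) dt = 20.25.
T_6 ≈ 20.263889.
Error ≈ 20.25 − 20.263889 ≈ -0.0139.

-0.0139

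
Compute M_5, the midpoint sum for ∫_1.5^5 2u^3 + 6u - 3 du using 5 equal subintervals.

364.931875

Δu = (5 − 1.5)/5 = 0.7.
Midpoints: 1.85, 2.55, 3.25, 3.95, 4.65.
f(1.85) = 20.76325, f(2.55) = 45.46275, f(3.25) = 85.15625, f(3.95) = 143.95975, f(4.65) = 225.98925.
Sum = Δu · [f(1.85) + f(2.55) + f(3.25) + f(3.95) + f(4.65)].
Sum = 364.931875.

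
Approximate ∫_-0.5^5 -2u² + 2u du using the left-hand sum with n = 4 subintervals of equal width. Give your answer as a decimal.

Δu = (5 − (-0.5))/4 = 1.375.
Left endpoints: -0.5, 0.875, 2.25, 3.625.
f(-0.5) = -1.5, f(0.875) = 0.21875, f(2.25) = -5.625, f(3.625) = -19.03125.
Sum = Δu · [f(-0.5) + f(0.875) + f(2.25) + f(3.625)].
Sum = -35.6640625.

-35.6640625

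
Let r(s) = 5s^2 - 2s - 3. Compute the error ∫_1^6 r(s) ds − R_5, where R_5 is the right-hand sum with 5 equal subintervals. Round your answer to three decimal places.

-86.667

Exact integral: ∫_1^6 r(s) ds ≈ 308.33333.
R_5 = 395.
Error ≈ 308.33333 − 395 ≈ -86.667.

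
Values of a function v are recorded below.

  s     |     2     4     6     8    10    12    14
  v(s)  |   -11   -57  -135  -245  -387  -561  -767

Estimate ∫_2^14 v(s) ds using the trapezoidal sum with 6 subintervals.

-3548

Δs = 2.
T_6 = (2/2)·[(-11) + 2·(-57) + 2·(-135) + 2·(-245) + 2·(-387) + 2·(-561) + (-767)] = -3548.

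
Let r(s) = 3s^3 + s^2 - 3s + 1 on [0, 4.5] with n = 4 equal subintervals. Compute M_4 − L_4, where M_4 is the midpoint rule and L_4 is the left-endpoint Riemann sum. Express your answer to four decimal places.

127.3140

M_4 ≈ 301.961426.
L_4 ≈ 174.647461.
M_4 − L_4 ≈ 127.3140.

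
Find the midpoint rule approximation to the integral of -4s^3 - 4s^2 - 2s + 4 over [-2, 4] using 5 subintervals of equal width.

-312.48

Δs = (4 − (-2))/5 = 1.2.
Midpoints: -1.4, -0.2, 1, 2.2, 3.4.
f(-1.4) = 9.936, f(-0.2) = 4.272, f(1) = -6, f(2.2) = -62.352, f(3.4) = -206.256.
Sum = Δs · [f(-1.4) + f(-0.2) + f(1) + f(2.2) + f(3.4)].
Sum = -312.48.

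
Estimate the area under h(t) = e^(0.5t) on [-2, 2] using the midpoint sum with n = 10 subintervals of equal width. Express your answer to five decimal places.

Δt = (2 − (-2))/10 = 0.4.
Midpoints: -1.8, -1.4, -1, -0.6, -0.2, 0.2, 0.6, 1, 1.4, 1.8.
h(-1.8) ≈ 0.40657, h(-1.4) ≈ 0.49659, h(-1) ≈ 0.60653, h(-0.6) ≈ 0.74082, h(-0.2) ≈ 0.90484, h(0.2) ≈ 1.10517, h(0.6) ≈ 1.34986, h(1) ≈ 1.64872, h(1.4) ≈ 2.01375, h(1.8) ≈ 2.45960.
Sum = Δt · [h(-1.8) + h(-1.4) + h(-1) + ...].
Sum ≈ 4.69298.

4.69298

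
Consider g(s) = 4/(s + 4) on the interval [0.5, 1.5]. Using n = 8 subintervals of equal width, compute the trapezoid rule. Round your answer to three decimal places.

0.803

Δs = (1.5 − 0.5)/8 = 0.125.
g(0.5) = 8/9, g(0.625) = 32/37, g(0.75) = 16/19, g(0.875) = 32/39, g(1) = 0.8, g(1.125) = 32/41, g(1.25) = 16/21, g(1.375) = 32/43, g(1.5) = 8/11.
T_8 = (Δs/2)·[g(s_0) + 2g(s_1) + ... + 2g(s_{7}) + g(s_8)].
Sum ≈ 0.803.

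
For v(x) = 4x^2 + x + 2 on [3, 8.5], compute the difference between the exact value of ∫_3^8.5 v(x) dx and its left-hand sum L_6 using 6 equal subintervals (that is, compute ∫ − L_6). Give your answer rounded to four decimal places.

115.3981

Exact integral: ∫_3^8.5 v(x) dx ≈ 825.458333.
L_6 ≈ 710.060185.
Error ≈ 825.458333 − 710.060185 ≈ 115.3981.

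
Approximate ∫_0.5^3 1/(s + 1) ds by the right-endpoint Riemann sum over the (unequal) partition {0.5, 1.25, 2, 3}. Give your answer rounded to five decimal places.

0.83333

Subinterval widths: 0.75, 0.75, 1.
Right endpoints: 1.25, 2, 3.
f(1.25) = 4/9, f(2) = 1/3, f(3) = 0.25.
Sum = Σ Δs_i · f(s_i).
Sum ≈ 0.83333.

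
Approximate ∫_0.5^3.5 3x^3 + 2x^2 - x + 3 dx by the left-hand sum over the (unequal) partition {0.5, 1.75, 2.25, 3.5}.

72.25390625

Subinterval widths: 1.25, 0.5, 1.25.
Left endpoints: 0.5, 1.75, 2.25.
f(0.5) = 3.375, f(1.75) = 23.453125, f(2.25) = 45.046875.
Sum = Σ Δx_i · f(x_i).
Sum = 72.25390625.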